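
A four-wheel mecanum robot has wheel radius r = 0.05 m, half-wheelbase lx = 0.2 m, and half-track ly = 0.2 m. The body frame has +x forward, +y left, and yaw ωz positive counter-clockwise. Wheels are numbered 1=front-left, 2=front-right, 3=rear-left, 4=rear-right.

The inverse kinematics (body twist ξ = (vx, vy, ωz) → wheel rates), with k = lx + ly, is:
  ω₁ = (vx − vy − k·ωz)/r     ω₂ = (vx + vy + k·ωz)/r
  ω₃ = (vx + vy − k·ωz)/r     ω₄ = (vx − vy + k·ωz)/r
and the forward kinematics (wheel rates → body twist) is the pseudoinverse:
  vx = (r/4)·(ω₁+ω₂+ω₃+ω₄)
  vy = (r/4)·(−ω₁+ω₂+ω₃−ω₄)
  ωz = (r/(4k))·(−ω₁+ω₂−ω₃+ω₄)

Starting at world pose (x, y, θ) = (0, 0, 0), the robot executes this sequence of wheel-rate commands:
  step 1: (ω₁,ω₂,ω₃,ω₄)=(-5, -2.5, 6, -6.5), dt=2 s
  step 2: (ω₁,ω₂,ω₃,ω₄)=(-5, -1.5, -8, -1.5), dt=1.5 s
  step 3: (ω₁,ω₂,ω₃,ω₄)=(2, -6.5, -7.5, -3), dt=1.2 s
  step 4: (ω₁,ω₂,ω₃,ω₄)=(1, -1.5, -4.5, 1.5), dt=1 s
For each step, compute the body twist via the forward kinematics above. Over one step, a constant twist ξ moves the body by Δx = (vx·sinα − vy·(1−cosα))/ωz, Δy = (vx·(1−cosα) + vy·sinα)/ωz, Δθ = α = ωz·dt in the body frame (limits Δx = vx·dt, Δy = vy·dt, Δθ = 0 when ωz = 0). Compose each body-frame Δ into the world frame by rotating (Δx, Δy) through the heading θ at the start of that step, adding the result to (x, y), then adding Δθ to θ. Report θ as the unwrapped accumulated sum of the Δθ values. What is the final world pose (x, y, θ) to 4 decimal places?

(-0.7021, 0.2431, -0.1969)

step 1: ξ=(vx,vy,ωz)=(-0.1000, 0.1875, -0.3125), dt=2.0 → body Δ=(-0.0738, 0.4116, -0.6250) → world pose (-0.0738, 0.4116, -0.6250)
step 2: ξ=(vx,vy,ωz)=(-0.2000, -0.0375, 0.3125), dt=1.5 → body Δ=(-0.2762, -0.1232, 0.4688) → world pose (-0.3699, 0.4732, -0.1562)
step 3: ξ=(vx,vy,ωz)=(-0.1875, -0.1625, -0.1250), dt=1.2 → body Δ=(-0.2388, -0.1774, -0.1500) → world pose (-0.6334, 0.3351, -0.3063)
step 4: ξ=(vx,vy,ωz)=(-0.0437, -0.1063, 0.1094), dt=1.0 → body Δ=(-0.0379, -0.1084, 0.1094) → world pose (-0.7021, 0.2431, -0.1969)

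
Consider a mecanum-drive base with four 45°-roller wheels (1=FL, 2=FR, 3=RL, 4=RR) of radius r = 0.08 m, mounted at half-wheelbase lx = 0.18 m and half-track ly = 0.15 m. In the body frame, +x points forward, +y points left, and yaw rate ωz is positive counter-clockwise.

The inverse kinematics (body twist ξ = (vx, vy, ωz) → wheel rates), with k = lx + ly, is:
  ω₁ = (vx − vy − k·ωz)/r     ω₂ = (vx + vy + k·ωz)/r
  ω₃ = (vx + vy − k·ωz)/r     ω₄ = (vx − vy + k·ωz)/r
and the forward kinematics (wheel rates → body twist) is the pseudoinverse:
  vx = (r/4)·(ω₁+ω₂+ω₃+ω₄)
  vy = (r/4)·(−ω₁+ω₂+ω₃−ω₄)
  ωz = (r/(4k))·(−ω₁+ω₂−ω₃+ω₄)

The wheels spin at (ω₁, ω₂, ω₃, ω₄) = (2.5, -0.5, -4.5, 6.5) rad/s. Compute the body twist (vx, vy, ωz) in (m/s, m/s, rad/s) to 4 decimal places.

(0.0800, -0.2800, 0.4848)

k = lx + ly = 0.18 + 0.15 = 0.3300
ω₁+ω₂+ω₃+ω₄ = 4.0000  →  vx = (0.08/4)·4.0000 = 0.0800
−ω₁+ω₂+ω₃−ω₄ = -14.0000  →  vy = (0.08/4)·-14.0000 = -0.2800
−ω₁+ω₂−ω₃+ω₄ = 8.0000  →  ωz = (0.08/1.3200)·8.0000 = 0.4848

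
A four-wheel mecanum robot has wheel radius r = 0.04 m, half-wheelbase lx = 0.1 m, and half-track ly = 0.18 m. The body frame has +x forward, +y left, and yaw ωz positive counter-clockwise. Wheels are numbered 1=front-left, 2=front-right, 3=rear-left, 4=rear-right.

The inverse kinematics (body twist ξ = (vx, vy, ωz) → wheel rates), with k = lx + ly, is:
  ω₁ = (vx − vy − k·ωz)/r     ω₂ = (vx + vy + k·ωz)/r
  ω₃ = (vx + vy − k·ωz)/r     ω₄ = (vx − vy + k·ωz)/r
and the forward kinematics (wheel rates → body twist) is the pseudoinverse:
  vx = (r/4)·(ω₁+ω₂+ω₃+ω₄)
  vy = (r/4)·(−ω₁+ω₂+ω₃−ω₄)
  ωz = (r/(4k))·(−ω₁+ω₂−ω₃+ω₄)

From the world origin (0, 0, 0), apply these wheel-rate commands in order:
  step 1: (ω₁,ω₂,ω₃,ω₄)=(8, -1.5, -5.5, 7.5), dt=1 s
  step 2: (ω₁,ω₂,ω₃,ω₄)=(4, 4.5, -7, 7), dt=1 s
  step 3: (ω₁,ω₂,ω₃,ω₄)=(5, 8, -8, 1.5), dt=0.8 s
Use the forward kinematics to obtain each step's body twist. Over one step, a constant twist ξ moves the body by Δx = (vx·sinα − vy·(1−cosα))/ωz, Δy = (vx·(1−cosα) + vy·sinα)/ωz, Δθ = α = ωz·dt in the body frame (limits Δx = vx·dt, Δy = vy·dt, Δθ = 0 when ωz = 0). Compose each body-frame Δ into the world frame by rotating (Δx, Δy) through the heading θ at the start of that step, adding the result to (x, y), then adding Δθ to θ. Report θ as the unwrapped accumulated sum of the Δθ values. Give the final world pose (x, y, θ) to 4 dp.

step 1: ξ=(vx,vy,ωz)=(0.0850, -0.2250, 0.1250), dt=1.0 → body Δ=(0.0988, -0.2191, 0.1250) → world pose (0.0988, -0.2191, 0.1250)
step 2: ξ=(vx,vy,ωz)=(0.0850, -0.1350, 0.5179), dt=1.0 → body Δ=(0.1154, -0.1075, 0.5179) → world pose (0.2268, -0.3114, 0.6429)
step 3: ξ=(vx,vy,ωz)=(0.0650, -0.0650, 0.4464), dt=0.8 → body Δ=(0.0601, -0.0417, 0.3571) → world pose (0.2999, -0.3088, 1.0000)

(0.2999, -0.3088, 1.0000)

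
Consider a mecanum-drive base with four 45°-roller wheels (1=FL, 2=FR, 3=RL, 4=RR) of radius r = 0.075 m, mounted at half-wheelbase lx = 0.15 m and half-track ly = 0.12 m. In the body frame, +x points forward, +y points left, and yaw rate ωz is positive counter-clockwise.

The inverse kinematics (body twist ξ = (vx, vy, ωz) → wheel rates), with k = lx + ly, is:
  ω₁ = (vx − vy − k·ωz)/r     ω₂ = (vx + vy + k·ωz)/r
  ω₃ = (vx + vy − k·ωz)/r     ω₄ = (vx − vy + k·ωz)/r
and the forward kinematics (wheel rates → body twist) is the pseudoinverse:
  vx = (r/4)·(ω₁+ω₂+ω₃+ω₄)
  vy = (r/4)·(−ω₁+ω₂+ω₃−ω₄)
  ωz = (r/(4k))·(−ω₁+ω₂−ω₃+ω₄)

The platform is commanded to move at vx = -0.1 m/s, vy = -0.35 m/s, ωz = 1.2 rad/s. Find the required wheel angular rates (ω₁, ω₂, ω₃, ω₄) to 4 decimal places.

k = lx + ly = 0.15 + 0.12 = 0.2700;  k·ωz = 0.2700·1.2 = 0.3240
ω₁ (FL) = (vx − vy − k·ωz)/r = -0.0740/0.075 = -0.9867
ω₂ (FR) = (vx + vy + k·ωz)/r = -0.1260/0.075 = -1.6800
ω₃ (RL) = (vx + vy − k·ωz)/r = -0.7740/0.075 = -10.3200
ω₄ (RR) = (vx − vy + k·ωz)/r = 0.5740/0.075 = 7.6533

(-0.9867, -1.6800, -10.3200, 7.6533)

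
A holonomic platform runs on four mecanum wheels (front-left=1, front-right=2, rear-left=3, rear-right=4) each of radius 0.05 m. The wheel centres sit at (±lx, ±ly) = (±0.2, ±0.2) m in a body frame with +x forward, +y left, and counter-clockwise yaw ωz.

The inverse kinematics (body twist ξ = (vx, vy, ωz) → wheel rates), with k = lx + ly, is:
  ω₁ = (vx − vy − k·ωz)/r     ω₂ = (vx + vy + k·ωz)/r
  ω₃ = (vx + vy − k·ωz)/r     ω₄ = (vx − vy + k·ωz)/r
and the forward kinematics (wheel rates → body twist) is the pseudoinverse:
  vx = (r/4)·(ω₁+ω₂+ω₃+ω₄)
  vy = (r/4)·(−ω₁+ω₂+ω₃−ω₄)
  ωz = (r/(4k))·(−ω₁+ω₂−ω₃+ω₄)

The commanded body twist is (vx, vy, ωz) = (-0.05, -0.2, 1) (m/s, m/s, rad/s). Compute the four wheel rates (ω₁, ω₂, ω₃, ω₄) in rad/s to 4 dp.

(-5.0000, 3.0000, -13.0000, 11.0000)

k = lx + ly = 0.2 + 0.2 = 0.4000;  k·ωz = 0.4000·1 = 0.4000
ω₁ (FL) = (vx − vy − k·ωz)/r = -0.2500/0.05 = -5.0000
ω₂ (FR) = (vx + vy + k·ωz)/r = 0.1500/0.05 = 3.0000
ω₃ (RL) = (vx + vy − k·ωz)/r = -0.6500/0.05 = -13.0000
ω₄ (RR) = (vx − vy + k·ωz)/r = 0.5500/0.05 = 11.0000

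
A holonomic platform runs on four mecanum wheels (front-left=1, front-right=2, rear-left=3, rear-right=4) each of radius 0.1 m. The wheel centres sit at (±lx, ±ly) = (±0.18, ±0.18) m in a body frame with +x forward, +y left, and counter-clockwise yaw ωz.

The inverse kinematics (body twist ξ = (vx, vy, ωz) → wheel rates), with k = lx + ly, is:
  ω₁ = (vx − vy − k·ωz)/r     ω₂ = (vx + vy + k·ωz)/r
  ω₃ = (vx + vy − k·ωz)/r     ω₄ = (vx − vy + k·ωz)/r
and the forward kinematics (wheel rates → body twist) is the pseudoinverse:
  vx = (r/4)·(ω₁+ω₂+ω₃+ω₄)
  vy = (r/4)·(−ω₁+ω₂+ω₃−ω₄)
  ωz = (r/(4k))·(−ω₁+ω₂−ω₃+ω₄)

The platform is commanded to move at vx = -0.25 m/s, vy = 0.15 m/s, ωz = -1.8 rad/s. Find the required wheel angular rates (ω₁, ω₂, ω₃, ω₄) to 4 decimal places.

(2.4800, -7.4800, 5.4800, -10.4800)

k = lx + ly = 0.18 + 0.18 = 0.3600;  k·ωz = 0.3600·-1.8 = -0.6480
ω₁ (FL) = (vx − vy − k·ωz)/r = 0.2480/0.1 = 2.4800
ω₂ (FR) = (vx + vy + k·ωz)/r = -0.7480/0.1 = -7.4800
ω₃ (RL) = (vx + vy − k·ωz)/r = 0.5480/0.1 = 5.4800
ω₄ (RR) = (vx − vy + k·ωz)/r = -1.0480/0.1 = -10.4800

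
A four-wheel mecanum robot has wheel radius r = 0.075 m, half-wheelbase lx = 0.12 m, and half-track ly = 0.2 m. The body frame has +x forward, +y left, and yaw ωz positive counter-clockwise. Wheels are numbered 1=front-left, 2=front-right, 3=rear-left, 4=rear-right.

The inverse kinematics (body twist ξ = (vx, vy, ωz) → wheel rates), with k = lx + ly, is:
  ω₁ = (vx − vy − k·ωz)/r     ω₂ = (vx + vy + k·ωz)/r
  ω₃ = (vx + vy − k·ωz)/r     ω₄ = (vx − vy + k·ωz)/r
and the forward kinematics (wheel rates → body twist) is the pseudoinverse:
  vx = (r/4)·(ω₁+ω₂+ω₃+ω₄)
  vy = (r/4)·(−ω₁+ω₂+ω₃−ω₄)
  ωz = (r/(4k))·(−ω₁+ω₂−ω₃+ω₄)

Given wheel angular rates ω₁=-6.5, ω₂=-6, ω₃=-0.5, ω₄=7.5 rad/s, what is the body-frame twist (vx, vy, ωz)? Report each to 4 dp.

k = lx + ly = 0.12 + 0.2 = 0.3200
ω₁+ω₂+ω₃+ω₄ = -5.5000  →  vx = (0.075/4)·-5.5000 = -0.1031
−ω₁+ω₂+ω₃−ω₄ = -7.5000  →  vy = (0.075/4)·-7.5000 = -0.1406
−ω₁+ω₂−ω₃+ω₄ = 8.5000  →  ωz = (0.075/1.2800)·8.5000 = 0.4980

(-0.1031, -0.1406, 0.4980)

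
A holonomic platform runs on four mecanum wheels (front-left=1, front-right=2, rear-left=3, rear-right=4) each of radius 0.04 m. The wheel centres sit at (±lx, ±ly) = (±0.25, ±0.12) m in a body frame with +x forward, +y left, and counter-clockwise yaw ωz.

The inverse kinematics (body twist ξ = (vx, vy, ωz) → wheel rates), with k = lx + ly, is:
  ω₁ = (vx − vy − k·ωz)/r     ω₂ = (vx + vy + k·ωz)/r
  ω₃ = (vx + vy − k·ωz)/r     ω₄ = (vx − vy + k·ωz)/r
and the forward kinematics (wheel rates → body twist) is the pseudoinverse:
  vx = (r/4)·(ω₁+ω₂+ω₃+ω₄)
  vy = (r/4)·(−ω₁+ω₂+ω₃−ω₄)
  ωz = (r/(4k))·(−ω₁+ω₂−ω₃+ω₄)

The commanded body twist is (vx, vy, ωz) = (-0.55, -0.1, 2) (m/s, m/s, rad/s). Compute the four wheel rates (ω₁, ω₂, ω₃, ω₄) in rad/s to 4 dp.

(-29.7500, 2.2500, -34.7500, 7.2500)

k = lx + ly = 0.25 + 0.12 = 0.3700;  k·ωz = 0.3700·2 = 0.7400
ω₁ (FL) = (vx − vy − k·ωz)/r = -1.1900/0.04 = -29.7500
ω₂ (FR) = (vx + vy + k·ωz)/r = 0.0900/0.04 = 2.2500
ω₃ (RL) = (vx + vy − k·ωz)/r = -1.3900/0.04 = -34.7500
ω₄ (RR) = (vx − vy + k·ωz)/r = 0.2900/0.04 = 7.2500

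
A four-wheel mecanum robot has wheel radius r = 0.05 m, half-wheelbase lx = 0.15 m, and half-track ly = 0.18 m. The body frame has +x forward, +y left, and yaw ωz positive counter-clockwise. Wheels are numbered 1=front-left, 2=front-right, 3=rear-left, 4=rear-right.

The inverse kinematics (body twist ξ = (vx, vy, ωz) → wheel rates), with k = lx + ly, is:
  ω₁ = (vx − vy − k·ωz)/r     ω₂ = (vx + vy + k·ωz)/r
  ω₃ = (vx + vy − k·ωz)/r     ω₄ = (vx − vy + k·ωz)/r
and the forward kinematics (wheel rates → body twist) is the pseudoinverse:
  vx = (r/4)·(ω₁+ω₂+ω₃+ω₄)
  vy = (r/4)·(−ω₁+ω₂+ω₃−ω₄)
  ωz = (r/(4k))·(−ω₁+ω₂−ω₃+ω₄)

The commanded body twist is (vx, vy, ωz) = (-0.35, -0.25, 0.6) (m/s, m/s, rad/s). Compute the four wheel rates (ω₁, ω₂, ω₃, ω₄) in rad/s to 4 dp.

k = lx + ly = 0.15 + 0.18 = 0.3300;  k·ωz = 0.3300·0.6 = 0.1980
ω₁ (FL) = (vx − vy − k·ωz)/r = -0.2980/0.05 = -5.9600
ω₂ (FR) = (vx + vy + k·ωz)/r = -0.4020/0.05 = -8.0400
ω₃ (RL) = (vx + vy − k·ωz)/r = -0.7980/0.05 = -15.9600
ω₄ (RR) = (vx − vy + k·ωz)/r = 0.0980/0.05 = 1.9600

(-5.9600, -8.0400, -15.9600, 1.9600)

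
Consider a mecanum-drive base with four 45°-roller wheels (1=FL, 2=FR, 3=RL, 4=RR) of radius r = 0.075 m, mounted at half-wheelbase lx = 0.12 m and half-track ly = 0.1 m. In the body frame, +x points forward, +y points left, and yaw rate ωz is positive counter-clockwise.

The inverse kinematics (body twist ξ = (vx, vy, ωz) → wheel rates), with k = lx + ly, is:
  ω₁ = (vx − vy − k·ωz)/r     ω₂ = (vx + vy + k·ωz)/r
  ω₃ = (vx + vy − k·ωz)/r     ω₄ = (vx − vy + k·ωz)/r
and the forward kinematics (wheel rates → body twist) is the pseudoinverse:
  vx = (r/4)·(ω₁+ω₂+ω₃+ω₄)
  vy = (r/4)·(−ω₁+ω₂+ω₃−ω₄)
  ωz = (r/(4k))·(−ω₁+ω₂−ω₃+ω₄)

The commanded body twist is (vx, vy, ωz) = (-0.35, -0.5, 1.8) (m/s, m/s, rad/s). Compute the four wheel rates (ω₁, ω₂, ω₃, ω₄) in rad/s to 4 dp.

k = lx + ly = 0.12 + 0.1 = 0.2200;  k·ωz = 0.2200·1.8 = 0.3960
ω₁ (FL) = (vx − vy − k·ωz)/r = -0.2460/0.075 = -3.2800
ω₂ (FR) = (vx + vy + k·ωz)/r = -0.4540/0.075 = -6.0533
ω₃ (RL) = (vx + vy − k·ωz)/r = -1.2460/0.075 = -16.6133
ω₄ (RR) = (vx − vy + k·ωz)/r = 0.5460/0.075 = 7.2800

(-3.2800, -6.0533, -16.6133, 7.2800)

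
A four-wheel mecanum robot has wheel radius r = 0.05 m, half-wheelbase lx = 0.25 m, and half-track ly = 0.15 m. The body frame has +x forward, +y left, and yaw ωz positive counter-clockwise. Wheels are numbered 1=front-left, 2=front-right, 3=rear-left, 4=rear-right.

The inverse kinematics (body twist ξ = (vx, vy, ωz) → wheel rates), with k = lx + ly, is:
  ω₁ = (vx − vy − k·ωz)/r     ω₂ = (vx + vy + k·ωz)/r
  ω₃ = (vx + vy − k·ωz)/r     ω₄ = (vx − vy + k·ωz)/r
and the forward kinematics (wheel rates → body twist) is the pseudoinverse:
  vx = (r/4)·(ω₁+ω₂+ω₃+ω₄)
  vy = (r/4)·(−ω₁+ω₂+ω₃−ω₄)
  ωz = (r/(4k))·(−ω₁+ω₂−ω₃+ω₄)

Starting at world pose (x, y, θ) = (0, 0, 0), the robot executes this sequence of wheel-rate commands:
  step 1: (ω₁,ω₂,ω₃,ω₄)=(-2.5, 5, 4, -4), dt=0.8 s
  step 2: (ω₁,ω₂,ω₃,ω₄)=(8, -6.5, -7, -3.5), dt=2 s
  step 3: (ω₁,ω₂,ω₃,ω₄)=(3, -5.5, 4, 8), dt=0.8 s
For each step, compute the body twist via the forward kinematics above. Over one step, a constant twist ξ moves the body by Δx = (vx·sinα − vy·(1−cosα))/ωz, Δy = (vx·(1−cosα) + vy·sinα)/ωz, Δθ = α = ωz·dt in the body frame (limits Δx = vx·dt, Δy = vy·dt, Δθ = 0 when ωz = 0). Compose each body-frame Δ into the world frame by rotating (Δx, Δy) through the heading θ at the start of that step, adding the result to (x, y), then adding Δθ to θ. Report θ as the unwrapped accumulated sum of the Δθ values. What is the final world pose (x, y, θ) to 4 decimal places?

step 1: ξ=(vx,vy,ωz)=(0.0312, 0.1938, -0.0156), dt=0.8 → body Δ=(0.0260, 0.1548, -0.0125) → world pose (0.0260, 0.1548, -0.0125)
step 2: ξ=(vx,vy,ωz)=(-0.1125, -0.2250, -0.3438), dt=2.0 → body Δ=(-0.3564, -0.3410, -0.6875) → world pose (-0.3346, -0.1817, -0.7000)
step 3: ξ=(vx,vy,ωz)=(0.1188, -0.1562, -0.1406), dt=0.8 → body Δ=(0.0878, -0.1301, -0.1125) → world pose (-0.3513, -0.3377, -0.8125)

(-0.3513, -0.3377, -0.8125)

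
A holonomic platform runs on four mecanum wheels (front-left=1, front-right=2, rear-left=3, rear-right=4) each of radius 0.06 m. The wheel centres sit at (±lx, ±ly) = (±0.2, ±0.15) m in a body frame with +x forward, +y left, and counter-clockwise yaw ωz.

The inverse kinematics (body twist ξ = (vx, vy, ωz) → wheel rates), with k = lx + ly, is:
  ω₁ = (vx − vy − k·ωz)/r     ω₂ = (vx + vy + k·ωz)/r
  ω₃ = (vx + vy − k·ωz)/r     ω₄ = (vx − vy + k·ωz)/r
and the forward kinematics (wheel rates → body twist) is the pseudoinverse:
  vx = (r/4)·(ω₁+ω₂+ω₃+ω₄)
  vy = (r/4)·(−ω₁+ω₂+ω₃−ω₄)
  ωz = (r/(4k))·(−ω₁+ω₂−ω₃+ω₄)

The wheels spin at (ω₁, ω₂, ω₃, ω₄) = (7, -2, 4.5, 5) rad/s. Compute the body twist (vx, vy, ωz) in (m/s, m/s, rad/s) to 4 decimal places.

k = lx + ly = 0.2 + 0.15 = 0.3500
ω₁+ω₂+ω₃+ω₄ = 14.5000  →  vx = (0.06/4)·14.5000 = 0.2175
−ω₁+ω₂+ω₃−ω₄ = -9.5000  →  vy = (0.06/4)·-9.5000 = -0.1425
−ω₁+ω₂−ω₃+ω₄ = -8.5000  →  ωz = (0.06/1.4000)·-8.5000 = -0.3643

(0.2175, -0.1425, -0.3643)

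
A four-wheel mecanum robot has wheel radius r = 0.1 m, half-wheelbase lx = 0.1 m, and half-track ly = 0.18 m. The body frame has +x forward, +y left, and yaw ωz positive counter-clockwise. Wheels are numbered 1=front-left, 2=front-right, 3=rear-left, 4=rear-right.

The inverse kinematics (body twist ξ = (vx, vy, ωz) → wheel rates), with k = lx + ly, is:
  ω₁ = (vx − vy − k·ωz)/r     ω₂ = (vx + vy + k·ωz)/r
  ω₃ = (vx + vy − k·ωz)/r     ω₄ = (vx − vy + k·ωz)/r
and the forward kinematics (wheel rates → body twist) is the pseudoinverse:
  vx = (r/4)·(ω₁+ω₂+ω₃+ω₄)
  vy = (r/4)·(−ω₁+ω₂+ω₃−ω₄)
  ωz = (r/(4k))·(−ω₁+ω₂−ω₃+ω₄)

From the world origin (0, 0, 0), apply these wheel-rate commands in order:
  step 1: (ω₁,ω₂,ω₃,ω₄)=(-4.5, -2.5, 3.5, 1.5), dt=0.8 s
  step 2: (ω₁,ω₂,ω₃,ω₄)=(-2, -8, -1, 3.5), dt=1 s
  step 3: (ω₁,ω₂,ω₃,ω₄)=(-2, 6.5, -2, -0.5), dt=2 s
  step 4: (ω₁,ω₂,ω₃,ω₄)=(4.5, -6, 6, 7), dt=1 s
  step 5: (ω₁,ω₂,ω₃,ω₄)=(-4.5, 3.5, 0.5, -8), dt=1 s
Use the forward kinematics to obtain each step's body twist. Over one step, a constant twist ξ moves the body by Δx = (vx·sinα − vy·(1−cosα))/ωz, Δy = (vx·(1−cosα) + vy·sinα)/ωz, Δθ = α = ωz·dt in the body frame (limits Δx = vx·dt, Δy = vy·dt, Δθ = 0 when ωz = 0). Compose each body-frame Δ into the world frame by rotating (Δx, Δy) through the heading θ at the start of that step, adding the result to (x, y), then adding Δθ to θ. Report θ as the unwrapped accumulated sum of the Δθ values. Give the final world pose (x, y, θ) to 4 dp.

(-0.4761, 0.4245, 0.7589)

step 1: ξ=(vx,vy,ωz)=(-0.0500, 0.1000, 0.0000), dt=0.8 → body Δ=(-0.0400, 0.0800, 0.0000) → world pose (-0.0400, 0.0800, 0.0000)
step 2: ξ=(vx,vy,ωz)=(-0.1875, -0.2625, -0.1339), dt=1.0 → body Δ=(-0.2045, -0.2492, -0.1339) → world pose (-0.2445, -0.1692, -0.1339)
step 3: ξ=(vx,vy,ωz)=(0.0500, 0.1750, 0.8929), dt=2.0 → body Δ=(-0.1831, 0.2594, 1.7857) → world pose (-0.3913, 0.1124, 1.6518)
step 4: ξ=(vx,vy,ωz)=(0.2875, -0.2875, -0.8482), dt=1.0 → body Δ=(0.1395, -0.3690, -0.8482) → world pose (-0.0348, 0.2812, 0.8036)
step 5: ξ=(vx,vy,ωz)=(-0.2125, 0.4125, -0.0446), dt=1.0 → body Δ=(-0.2032, 0.4171, -0.0446) → world pose (-0.4761, 0.4245, 0.7589)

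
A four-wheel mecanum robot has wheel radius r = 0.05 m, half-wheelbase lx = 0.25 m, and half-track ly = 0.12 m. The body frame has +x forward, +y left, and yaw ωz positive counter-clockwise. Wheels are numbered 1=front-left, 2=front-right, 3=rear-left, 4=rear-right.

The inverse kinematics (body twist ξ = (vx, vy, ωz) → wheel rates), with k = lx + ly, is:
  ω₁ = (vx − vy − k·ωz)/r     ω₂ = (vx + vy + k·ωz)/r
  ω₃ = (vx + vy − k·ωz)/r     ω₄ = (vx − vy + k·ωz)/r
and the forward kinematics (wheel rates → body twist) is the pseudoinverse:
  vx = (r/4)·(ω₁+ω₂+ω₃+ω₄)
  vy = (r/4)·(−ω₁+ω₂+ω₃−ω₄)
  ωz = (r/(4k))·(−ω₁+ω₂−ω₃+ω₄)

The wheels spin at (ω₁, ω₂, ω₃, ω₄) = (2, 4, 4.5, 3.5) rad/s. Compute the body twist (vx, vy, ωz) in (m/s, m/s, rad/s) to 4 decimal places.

k = lx + ly = 0.25 + 0.12 = 0.3700
ω₁+ω₂+ω₃+ω₄ = 14.0000  →  vx = (0.05/4)·14.0000 = 0.1750
−ω₁+ω₂+ω₃−ω₄ = 3.0000  →  vy = (0.05/4)·3.0000 = 0.0375
−ω₁+ω₂−ω₃+ω₄ = 1.0000  →  ωz = (0.05/1.4800)·1.0000 = 0.0338

(0.1750, 0.0375, 0.0338)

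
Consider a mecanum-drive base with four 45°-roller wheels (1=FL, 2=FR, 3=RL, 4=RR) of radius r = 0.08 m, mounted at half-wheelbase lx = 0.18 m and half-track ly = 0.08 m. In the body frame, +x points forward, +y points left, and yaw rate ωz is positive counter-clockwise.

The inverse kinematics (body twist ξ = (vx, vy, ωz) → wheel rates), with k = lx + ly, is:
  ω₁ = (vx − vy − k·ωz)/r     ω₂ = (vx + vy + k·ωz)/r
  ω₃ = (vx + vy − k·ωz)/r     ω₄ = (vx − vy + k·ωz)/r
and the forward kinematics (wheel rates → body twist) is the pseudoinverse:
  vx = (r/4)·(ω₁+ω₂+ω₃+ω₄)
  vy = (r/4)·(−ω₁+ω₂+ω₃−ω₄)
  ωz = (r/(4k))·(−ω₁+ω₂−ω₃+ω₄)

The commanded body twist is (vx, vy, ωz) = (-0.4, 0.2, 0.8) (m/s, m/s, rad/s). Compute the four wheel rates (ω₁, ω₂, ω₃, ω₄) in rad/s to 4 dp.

k = lx + ly = 0.18 + 0.08 = 0.2600;  k·ωz = 0.2600·0.8 = 0.2080
ω₁ (FL) = (vx − vy − k·ωz)/r = -0.8080/0.08 = -10.1000
ω₂ (FR) = (vx + vy + k·ωz)/r = 0.0080/0.08 = 0.1000
ω₃ (RL) = (vx + vy − k·ωz)/r = -0.4080/0.08 = -5.1000
ω₄ (RR) = (vx − vy + k·ωz)/r = -0.3920/0.08 = -4.9000

(-10.1000, 0.1000, -5.1000, -4.9000)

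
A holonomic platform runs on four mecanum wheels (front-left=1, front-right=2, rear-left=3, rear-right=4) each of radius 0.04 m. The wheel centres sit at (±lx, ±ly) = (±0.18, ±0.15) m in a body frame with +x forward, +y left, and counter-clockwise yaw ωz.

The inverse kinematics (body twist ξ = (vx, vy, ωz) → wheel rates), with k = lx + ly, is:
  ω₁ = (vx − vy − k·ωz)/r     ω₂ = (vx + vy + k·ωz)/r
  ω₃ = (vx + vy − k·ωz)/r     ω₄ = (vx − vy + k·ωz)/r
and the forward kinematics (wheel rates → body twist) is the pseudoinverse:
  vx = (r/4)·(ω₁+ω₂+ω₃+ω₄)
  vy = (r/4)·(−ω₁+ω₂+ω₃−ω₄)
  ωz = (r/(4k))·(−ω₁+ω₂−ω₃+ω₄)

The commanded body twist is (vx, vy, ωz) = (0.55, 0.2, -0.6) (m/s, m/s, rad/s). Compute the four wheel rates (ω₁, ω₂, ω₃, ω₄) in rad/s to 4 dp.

k = lx + ly = 0.18 + 0.15 = 0.3300;  k·ωz = 0.3300·-0.6 = -0.1980
ω₁ (FL) = (vx − vy − k·ωz)/r = 0.5480/0.04 = 13.7000
ω₂ (FR) = (vx + vy + k·ωz)/r = 0.5520/0.04 = 13.8000
ω₃ (RL) = (vx + vy − k·ωz)/r = 0.9480/0.04 = 23.7000
ω₄ (RR) = (vx − vy + k·ωz)/r = 0.1520/0.04 = 3.8000

(13.7000, 13.8000, 23.7000, 3.8000)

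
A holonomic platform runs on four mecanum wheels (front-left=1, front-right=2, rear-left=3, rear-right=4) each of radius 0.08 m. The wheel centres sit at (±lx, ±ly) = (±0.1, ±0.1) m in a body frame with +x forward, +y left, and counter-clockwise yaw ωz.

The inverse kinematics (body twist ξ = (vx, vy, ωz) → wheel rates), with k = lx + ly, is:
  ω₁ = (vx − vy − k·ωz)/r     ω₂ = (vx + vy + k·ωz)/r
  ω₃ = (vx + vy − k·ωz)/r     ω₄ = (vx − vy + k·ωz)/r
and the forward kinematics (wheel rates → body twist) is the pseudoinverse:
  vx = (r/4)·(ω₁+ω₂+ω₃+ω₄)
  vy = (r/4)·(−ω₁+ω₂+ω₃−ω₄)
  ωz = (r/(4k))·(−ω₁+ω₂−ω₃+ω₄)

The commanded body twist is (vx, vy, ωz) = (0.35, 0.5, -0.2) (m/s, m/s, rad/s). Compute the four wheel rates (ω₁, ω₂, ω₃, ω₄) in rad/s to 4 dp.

k = lx + ly = 0.1 + 0.1 = 0.2000;  k·ωz = 0.2000·-0.2 = -0.0400
ω₁ (FL) = (vx − vy − k·ωz)/r = -0.1100/0.08 = -1.3750
ω₂ (FR) = (vx + vy + k·ωz)/r = 0.8100/0.08 = 10.1250
ω₃ (RL) = (vx + vy − k·ωz)/r = 0.8900/0.08 = 11.1250
ω₄ (RR) = (vx − vy + k·ωz)/r = -0.1900/0.08 = -2.3750

(-1.3750, 10.1250, 11.1250, -2.3750)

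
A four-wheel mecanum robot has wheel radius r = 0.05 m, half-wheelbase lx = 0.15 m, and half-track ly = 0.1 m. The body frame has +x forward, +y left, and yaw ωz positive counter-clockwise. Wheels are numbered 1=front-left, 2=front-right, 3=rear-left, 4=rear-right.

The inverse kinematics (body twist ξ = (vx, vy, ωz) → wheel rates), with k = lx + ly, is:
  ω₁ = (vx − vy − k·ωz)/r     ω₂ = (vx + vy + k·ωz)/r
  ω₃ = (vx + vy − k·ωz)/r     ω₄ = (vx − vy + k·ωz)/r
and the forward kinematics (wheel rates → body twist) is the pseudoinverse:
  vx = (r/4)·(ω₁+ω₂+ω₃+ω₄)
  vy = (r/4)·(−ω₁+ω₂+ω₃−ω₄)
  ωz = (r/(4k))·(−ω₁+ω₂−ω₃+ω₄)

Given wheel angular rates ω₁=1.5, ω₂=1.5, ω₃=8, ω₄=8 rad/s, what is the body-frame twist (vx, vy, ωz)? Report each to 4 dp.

k = lx + ly = 0.15 + 0.1 = 0.2500
ω₁+ω₂+ω₃+ω₄ = 19.0000  →  vx = (0.05/4)·19.0000 = 0.2375
−ω₁+ω₂+ω₃−ω₄ = 0.0000  →  vy = (0.05/4)·0.0000 = 0.0000
−ω₁+ω₂−ω₃+ω₄ = 0.0000  →  ωz = (0.05/1.0000)·0.0000 = 0.0000

(0.2375, 0.0000, 0.0000)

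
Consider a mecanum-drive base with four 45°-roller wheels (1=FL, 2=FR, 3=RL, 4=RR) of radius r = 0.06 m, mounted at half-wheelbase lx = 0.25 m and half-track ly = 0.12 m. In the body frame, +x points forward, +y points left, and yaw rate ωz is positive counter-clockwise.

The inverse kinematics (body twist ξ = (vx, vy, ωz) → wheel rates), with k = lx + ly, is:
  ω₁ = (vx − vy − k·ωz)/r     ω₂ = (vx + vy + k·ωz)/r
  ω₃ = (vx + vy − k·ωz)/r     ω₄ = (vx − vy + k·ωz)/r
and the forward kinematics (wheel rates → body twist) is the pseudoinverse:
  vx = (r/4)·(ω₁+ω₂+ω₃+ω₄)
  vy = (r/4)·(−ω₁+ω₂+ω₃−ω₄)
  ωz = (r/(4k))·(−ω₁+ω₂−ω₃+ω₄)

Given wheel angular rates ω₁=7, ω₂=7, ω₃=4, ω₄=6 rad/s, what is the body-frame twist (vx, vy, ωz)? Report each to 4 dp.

(0.3600, -0.0300, 0.0811)

k = lx + ly = 0.25 + 0.12 = 0.3700
ω₁+ω₂+ω₃+ω₄ = 24.0000  →  vx = (0.06/4)·24.0000 = 0.3600
−ω₁+ω₂+ω₃−ω₄ = -2.0000  →  vy = (0.06/4)·-2.0000 = -0.0300
−ω₁+ω₂−ω₃+ω₄ = 2.0000  →  ωz = (0.06/1.4800)·2.0000 = 0.0811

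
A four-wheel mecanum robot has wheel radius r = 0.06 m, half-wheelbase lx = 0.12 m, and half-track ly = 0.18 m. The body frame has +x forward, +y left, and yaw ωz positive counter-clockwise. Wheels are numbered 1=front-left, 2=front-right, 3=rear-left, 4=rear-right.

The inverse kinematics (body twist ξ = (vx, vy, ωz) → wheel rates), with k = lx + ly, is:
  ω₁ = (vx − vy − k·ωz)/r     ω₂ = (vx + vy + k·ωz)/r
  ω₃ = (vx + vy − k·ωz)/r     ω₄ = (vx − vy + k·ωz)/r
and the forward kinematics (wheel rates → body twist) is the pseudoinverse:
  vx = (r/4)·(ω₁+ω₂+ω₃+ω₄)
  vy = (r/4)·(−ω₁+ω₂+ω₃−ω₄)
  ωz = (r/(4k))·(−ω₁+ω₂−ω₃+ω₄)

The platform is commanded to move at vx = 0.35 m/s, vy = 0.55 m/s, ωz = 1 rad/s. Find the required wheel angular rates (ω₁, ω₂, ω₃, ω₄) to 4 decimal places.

(-8.3333, 20.0000, 10.0000, 1.6667)

k = lx + ly = 0.12 + 0.18 = 0.3000;  k·ωz = 0.3000·1 = 0.3000
ω₁ (FL) = (vx − vy − k·ωz)/r = -0.5000/0.06 = -8.3333
ω₂ (FR) = (vx + vy + k·ωz)/r = 1.2000/0.06 = 20.0000
ω₃ (RL) = (vx + vy − k·ωz)/r = 0.6000/0.06 = 10.0000
ω₄ (RR) = (vx − vy + k·ωz)/r = 0.1000/0.06 = 1.6667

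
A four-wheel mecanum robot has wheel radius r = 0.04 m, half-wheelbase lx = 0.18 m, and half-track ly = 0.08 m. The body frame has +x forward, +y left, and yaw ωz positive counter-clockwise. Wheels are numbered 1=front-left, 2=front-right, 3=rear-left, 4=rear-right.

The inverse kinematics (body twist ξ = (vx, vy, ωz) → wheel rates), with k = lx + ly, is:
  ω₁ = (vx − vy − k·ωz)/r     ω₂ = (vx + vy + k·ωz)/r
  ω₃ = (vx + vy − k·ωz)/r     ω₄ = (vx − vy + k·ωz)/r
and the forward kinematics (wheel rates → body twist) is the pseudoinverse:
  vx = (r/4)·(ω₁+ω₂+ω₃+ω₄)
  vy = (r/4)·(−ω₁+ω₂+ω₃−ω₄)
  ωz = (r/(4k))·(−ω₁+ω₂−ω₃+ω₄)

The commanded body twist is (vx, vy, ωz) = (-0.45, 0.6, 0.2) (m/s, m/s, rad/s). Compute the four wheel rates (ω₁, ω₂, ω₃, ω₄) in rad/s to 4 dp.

k = lx + ly = 0.18 + 0.08 = 0.2600;  k·ωz = 0.2600·0.2 = 0.0520
ω₁ (FL) = (vx − vy − k·ωz)/r = -1.1020/0.04 = -27.5500
ω₂ (FR) = (vx + vy + k·ωz)/r = 0.2020/0.04 = 5.0500
ω₃ (RL) = (vx + vy − k·ωz)/r = 0.0980/0.04 = 2.4500
ω₄ (RR) = (vx − vy + k·ωz)/r = -0.9980/0.04 = -24.9500

(-27.5500, 5.0500, 2.4500, -24.9500)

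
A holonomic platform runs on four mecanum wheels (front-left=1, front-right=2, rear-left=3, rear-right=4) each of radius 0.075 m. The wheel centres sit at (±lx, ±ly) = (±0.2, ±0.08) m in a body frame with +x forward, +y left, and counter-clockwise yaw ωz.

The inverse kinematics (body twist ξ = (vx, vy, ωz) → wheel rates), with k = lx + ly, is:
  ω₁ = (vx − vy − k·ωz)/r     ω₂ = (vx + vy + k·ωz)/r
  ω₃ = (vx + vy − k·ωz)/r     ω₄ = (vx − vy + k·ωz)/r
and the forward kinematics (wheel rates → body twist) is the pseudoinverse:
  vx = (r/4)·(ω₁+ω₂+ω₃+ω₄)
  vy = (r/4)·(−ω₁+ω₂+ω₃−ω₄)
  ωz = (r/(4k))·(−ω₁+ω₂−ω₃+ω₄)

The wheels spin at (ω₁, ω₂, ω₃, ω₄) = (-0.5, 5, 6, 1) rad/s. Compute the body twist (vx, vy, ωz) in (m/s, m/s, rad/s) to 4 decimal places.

k = lx + ly = 0.2 + 0.08 = 0.2800
ω₁+ω₂+ω₃+ω₄ = 11.5000  →  vx = (0.075/4)·11.5000 = 0.2156
−ω₁+ω₂+ω₃−ω₄ = 10.5000  →  vy = (0.075/4)·10.5000 = 0.1969
−ω₁+ω₂−ω₃+ω₄ = 0.5000  →  ωz = (0.075/1.1200)·0.5000 = 0.0335

(0.2156, 0.1969, 0.0335)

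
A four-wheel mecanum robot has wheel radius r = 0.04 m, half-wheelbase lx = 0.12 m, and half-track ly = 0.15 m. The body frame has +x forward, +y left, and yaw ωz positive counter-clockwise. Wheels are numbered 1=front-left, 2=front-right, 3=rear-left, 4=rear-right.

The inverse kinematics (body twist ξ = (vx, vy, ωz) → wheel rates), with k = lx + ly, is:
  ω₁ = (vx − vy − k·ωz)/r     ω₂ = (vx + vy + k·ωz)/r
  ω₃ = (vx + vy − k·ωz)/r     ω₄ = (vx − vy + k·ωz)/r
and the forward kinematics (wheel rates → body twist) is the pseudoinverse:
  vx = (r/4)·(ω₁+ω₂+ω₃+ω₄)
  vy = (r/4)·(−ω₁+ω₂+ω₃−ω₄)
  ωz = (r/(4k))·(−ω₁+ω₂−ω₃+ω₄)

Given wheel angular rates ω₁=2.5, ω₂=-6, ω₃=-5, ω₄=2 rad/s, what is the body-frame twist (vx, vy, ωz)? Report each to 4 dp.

(-0.0650, -0.1550, -0.0556)

k = lx + ly = 0.12 + 0.15 = 0.2700
ω₁+ω₂+ω₃+ω₄ = -6.5000  →  vx = (0.04/4)·-6.5000 = -0.0650
−ω₁+ω₂+ω₃−ω₄ = -15.5000  →  vy = (0.04/4)·-15.5000 = -0.1550
−ω₁+ω₂−ω₃+ω₄ = -1.5000  →  ωz = (0.04/1.0800)·-1.5000 = -0.0556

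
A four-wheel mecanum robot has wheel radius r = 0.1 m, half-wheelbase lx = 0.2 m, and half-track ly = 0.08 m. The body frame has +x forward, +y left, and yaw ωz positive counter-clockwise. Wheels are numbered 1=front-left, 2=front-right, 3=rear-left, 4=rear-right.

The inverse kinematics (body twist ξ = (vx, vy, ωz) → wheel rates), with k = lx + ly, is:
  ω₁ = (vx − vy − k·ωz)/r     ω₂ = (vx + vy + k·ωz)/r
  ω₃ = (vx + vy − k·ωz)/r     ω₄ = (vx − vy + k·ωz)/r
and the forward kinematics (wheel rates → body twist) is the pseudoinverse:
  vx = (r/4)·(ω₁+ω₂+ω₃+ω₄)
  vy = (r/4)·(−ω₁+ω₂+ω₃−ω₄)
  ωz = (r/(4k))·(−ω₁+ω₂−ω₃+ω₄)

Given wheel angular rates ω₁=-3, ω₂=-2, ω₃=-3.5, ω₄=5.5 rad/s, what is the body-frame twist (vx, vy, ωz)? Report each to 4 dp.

(-0.0750, -0.2000, 0.8929)

k = lx + ly = 0.2 + 0.08 = 0.2800
ω₁+ω₂+ω₃+ω₄ = -3.0000  →  vx = (0.1/4)·-3.0000 = -0.0750
−ω₁+ω₂+ω₃−ω₄ = -8.0000  →  vy = (0.1/4)·-8.0000 = -0.2000
−ω₁+ω₂−ω₃+ω₄ = 10.0000  →  ωz = (0.1/1.1200)·10.0000 = 0.8929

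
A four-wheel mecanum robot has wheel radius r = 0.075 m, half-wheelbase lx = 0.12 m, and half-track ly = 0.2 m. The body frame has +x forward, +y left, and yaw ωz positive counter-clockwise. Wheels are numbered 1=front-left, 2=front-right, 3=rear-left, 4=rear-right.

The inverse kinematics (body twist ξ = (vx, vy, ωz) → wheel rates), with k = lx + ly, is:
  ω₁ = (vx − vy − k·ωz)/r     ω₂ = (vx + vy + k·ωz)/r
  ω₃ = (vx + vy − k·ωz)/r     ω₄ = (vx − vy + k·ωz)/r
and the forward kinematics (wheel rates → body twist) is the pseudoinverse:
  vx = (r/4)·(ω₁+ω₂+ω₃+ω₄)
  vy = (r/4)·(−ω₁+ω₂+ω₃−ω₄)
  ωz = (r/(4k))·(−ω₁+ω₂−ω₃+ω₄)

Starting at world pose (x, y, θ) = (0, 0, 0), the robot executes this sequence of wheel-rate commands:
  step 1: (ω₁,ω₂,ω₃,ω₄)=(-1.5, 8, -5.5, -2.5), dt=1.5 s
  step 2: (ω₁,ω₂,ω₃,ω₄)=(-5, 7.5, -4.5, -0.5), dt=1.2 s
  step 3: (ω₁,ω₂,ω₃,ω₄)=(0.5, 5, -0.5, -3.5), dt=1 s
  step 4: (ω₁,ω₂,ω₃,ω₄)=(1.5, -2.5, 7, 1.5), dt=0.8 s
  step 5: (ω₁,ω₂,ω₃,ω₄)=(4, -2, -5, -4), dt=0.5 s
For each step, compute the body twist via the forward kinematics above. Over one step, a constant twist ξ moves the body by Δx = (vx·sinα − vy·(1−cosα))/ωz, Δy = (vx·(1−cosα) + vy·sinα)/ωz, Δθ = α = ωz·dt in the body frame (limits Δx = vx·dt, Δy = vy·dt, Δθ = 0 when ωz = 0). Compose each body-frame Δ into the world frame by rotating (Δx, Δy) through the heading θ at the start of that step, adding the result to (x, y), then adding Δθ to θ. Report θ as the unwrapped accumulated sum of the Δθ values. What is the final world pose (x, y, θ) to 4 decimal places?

(-0.4197, 0.0184, 1.7549)

step 1: ξ=(vx,vy,ωz)=(-0.0281, 0.1219, 0.7324), dt=1.5 → body Δ=(-0.1249, 0.1273, 1.0986) → world pose (-0.1249, 0.1273, 1.0986)
step 2: ξ=(vx,vy,ωz)=(-0.0469, 0.1594, 0.9668), dt=1.2 → body Δ=(-0.1435, 0.1220, 1.1602) → world pose (-0.2988, 0.0550, 2.2588)
step 3: ξ=(vx,vy,ωz)=(0.0281, 0.1406, 0.0879), dt=1.0 → body Δ=(0.0219, 0.1417, 0.0879) → world pose (-0.4222, -0.0181, 2.3467)
step 4: ξ=(vx,vy,ωz)=(0.1406, 0.0281, -0.5566), dt=0.8 → body Δ=(0.1137, -0.0029, -0.4453) → world pose (-0.4998, 0.0651, 1.9014)
step 5: ξ=(vx,vy,ωz)=(-0.1313, -0.1313, -0.2930), dt=0.5 → body Δ=(-0.0702, -0.0606, -0.1465) → world pose (-0.4197, 0.0184, 1.7549)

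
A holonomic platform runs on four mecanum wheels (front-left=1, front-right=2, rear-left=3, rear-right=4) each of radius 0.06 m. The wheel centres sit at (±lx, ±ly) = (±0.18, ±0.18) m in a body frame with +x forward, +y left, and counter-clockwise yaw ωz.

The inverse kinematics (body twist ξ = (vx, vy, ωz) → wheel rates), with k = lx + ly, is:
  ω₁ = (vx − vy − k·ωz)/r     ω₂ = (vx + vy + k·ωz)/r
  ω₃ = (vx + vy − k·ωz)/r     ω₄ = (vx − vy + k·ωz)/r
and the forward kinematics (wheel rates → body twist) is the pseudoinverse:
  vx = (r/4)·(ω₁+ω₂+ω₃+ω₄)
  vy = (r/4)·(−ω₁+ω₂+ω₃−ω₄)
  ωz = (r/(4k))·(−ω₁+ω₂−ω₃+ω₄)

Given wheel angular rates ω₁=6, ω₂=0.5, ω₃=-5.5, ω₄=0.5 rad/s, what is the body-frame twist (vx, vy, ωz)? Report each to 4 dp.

(0.0225, -0.1725, 0.0208)

k = lx + ly = 0.18 + 0.18 = 0.3600
ω₁+ω₂+ω₃+ω₄ = 1.5000  →  vx = (0.06/4)·1.5000 = 0.0225
−ω₁+ω₂+ω₃−ω₄ = -11.5000  →  vy = (0.06/4)·-11.5000 = -0.1725
−ω₁+ω₂−ω₃+ω₄ = 0.5000  →  ωz = (0.06/1.4400)·0.5000 = 0.0208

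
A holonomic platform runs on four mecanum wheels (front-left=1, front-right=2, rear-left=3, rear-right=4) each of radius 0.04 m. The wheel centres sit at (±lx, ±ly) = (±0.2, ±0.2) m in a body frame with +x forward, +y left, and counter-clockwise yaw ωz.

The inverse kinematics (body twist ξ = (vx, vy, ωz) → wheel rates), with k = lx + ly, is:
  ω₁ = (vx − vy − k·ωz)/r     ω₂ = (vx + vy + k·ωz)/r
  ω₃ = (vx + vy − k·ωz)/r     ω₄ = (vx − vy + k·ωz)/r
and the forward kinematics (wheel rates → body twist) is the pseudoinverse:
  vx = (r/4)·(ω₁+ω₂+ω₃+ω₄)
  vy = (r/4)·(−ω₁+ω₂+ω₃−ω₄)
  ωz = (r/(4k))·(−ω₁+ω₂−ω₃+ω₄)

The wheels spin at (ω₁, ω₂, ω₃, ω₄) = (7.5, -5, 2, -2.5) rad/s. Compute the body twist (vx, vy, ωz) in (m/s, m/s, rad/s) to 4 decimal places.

k = lx + ly = 0.2 + 0.2 = 0.4000
ω₁+ω₂+ω₃+ω₄ = 2.0000  →  vx = (0.04/4)·2.0000 = 0.0200
−ω₁+ω₂+ω₃−ω₄ = -8.0000  →  vy = (0.04/4)·-8.0000 = -0.0800
−ω₁+ω₂−ω₃+ω₄ = -17.0000  →  ωz = (0.04/1.6000)·-17.0000 = -0.4250

(0.0200, -0.0800, -0.4250)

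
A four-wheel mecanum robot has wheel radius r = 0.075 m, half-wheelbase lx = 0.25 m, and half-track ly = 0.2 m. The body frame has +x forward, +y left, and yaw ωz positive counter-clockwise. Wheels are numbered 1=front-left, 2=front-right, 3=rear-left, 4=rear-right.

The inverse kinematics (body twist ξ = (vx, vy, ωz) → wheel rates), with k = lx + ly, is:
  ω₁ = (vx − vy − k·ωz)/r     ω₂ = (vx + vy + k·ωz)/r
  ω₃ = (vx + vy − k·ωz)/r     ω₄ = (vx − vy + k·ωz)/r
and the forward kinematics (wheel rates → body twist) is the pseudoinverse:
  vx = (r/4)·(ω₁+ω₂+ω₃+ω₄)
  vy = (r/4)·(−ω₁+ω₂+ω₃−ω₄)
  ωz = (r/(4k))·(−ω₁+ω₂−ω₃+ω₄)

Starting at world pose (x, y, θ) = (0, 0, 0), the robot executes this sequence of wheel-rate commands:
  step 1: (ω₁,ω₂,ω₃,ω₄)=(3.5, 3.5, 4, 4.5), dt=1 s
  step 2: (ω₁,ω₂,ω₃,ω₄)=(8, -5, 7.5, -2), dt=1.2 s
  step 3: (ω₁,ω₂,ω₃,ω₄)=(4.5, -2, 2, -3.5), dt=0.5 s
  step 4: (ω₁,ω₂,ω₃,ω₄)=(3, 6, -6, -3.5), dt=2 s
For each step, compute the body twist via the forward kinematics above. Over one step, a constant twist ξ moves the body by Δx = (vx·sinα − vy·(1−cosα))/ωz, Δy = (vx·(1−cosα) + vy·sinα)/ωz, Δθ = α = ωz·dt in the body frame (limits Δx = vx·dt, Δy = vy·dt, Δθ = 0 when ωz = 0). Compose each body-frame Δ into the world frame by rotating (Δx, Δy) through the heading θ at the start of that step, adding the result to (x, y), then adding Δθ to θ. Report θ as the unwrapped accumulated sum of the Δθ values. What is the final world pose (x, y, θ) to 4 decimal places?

(0.4107, -0.1510, -0.8958)

step 1: ξ=(vx,vy,ωz)=(0.2906, -0.0094, 0.0208), dt=1.0 → body Δ=(0.2907, -0.0063, 0.0208) → world pose (0.2907, -0.0063, 0.0208)
step 2: ξ=(vx,vy,ωz)=(0.1594, -0.0656, -0.9375), dt=1.2 → body Δ=(0.1136, -0.1599, -1.1250) → world pose (0.4076, -0.1638, -1.1042)
step 3: ξ=(vx,vy,ωz)=(0.0187, -0.0187, -0.5000), dt=0.5 → body Δ=(0.0081, -0.0104, -0.2500) → world pose (0.4019, -0.1757, -1.3542)
step 4: ξ=(vx,vy,ωz)=(-0.0094, 0.0094, 0.2292), dt=2.0 → body Δ=(-0.0223, 0.0139, 0.4583) → world pose (0.4107, -0.1510, -0.8958)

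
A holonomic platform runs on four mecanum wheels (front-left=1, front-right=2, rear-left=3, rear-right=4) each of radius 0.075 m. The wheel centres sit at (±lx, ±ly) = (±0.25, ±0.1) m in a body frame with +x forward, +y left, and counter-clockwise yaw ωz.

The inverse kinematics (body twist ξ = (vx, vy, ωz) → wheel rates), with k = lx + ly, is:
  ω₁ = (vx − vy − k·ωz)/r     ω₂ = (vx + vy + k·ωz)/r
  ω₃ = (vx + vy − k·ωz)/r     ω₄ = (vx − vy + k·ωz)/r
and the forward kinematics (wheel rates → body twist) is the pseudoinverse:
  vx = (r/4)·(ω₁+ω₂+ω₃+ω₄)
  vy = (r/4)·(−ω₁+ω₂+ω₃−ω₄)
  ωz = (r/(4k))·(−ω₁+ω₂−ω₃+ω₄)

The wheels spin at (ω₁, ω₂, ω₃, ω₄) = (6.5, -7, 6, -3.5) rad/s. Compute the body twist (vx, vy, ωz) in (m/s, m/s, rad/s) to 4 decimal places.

k = lx + ly = 0.25 + 0.1 = 0.3500
ω₁+ω₂+ω₃+ω₄ = 2.0000  →  vx = (0.075/4)·2.0000 = 0.0375
−ω₁+ω₂+ω₃−ω₄ = -4.0000  →  vy = (0.075/4)·-4.0000 = -0.0750
−ω₁+ω₂−ω₃+ω₄ = -23.0000  →  ωz = (0.075/1.4000)·-23.0000 = -1.2321

(0.0375, -0.0750, -1.2321)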